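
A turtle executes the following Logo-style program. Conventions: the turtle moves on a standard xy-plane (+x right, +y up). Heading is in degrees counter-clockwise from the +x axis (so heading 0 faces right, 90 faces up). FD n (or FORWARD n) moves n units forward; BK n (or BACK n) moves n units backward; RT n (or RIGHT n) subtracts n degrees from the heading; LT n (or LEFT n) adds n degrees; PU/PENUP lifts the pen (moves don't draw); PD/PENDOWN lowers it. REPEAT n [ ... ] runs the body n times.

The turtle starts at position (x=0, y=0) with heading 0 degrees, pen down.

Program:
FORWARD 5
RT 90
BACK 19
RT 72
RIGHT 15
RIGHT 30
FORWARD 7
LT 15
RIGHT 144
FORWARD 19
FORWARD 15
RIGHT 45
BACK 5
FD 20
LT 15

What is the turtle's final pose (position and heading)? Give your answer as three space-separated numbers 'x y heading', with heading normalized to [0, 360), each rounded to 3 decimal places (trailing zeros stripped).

Executing turtle program step by step:
Start: pos=(0,0), heading=0, pen down
FD 5: (0,0) -> (5,0) [heading=0, draw]
RT 90: heading 0 -> 270
BK 19: (5,0) -> (5,19) [heading=270, draw]
RT 72: heading 270 -> 198
RT 15: heading 198 -> 183
RT 30: heading 183 -> 153
FD 7: (5,19) -> (-1.237,22.178) [heading=153, draw]
LT 15: heading 153 -> 168
RT 144: heading 168 -> 24
FD 19: (-1.237,22.178) -> (16.12,29.906) [heading=24, draw]
FD 15: (16.12,29.906) -> (29.823,36.007) [heading=24, draw]
RT 45: heading 24 -> 339
BK 5: (29.823,36.007) -> (25.156,37.799) [heading=339, draw]
FD 20: (25.156,37.799) -> (43.827,30.631) [heading=339, draw]
LT 15: heading 339 -> 354
Final: pos=(43.827,30.631), heading=354, 7 segment(s) drawn

Answer: 43.827 30.631 354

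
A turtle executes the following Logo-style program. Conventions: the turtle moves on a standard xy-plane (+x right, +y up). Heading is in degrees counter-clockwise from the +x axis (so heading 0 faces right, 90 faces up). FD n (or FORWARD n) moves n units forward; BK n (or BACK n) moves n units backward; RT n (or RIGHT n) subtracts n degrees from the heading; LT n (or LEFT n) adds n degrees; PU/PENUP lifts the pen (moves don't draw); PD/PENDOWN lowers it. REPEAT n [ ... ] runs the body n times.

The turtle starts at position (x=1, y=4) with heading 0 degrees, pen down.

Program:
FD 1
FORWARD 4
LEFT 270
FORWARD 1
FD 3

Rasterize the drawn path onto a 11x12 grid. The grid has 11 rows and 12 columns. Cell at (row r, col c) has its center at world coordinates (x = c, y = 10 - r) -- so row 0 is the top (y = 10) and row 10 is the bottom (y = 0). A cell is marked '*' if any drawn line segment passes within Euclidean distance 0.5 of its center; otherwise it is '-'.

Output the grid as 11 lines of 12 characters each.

Answer: ------------
------------
------------
------------
------------
------------
-******-----
------*-----
------*-----
------*-----
------*-----

Derivation:
Segment 0: (1,4) -> (2,4)
Segment 1: (2,4) -> (6,4)
Segment 2: (6,4) -> (6,3)
Segment 3: (6,3) -> (6,0)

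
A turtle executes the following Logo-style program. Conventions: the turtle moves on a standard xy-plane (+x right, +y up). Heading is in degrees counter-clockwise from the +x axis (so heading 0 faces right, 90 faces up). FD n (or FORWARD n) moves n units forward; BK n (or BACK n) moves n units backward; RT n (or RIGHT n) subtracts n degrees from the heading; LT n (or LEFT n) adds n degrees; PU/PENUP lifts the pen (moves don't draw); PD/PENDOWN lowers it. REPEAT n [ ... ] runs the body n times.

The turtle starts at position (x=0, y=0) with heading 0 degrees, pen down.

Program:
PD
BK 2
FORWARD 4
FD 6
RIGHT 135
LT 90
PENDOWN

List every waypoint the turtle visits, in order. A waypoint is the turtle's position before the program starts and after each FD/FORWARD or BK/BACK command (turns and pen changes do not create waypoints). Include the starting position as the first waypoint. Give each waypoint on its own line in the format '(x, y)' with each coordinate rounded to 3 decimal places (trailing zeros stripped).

Executing turtle program step by step:
Start: pos=(0,0), heading=0, pen down
PD: pen down
BK 2: (0,0) -> (-2,0) [heading=0, draw]
FD 4: (-2,0) -> (2,0) [heading=0, draw]
FD 6: (2,0) -> (8,0) [heading=0, draw]
RT 135: heading 0 -> 225
LT 90: heading 225 -> 315
PD: pen down
Final: pos=(8,0), heading=315, 3 segment(s) drawn
Waypoints (4 total):
(0, 0)
(-2, 0)
(2, 0)
(8, 0)

Answer: (0, 0)
(-2, 0)
(2, 0)
(8, 0)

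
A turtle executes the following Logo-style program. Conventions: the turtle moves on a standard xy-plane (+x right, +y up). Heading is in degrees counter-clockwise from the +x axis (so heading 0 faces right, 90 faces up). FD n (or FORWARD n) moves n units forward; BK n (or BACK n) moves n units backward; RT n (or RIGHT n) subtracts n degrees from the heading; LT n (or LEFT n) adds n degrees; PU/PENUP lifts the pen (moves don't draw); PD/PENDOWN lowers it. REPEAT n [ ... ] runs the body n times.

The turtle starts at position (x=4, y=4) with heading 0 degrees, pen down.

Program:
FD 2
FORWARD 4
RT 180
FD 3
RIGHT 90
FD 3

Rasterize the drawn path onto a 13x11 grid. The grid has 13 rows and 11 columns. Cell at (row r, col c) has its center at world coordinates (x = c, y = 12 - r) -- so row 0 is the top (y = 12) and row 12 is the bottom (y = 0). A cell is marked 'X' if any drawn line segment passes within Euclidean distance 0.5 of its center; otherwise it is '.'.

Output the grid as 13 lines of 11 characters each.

Answer: ...........
...........
...........
...........
...........
.......X...
.......X...
.......X...
....XXXXXXX
...........
...........
...........
...........

Derivation:
Segment 0: (4,4) -> (6,4)
Segment 1: (6,4) -> (10,4)
Segment 2: (10,4) -> (7,4)
Segment 3: (7,4) -> (7,7)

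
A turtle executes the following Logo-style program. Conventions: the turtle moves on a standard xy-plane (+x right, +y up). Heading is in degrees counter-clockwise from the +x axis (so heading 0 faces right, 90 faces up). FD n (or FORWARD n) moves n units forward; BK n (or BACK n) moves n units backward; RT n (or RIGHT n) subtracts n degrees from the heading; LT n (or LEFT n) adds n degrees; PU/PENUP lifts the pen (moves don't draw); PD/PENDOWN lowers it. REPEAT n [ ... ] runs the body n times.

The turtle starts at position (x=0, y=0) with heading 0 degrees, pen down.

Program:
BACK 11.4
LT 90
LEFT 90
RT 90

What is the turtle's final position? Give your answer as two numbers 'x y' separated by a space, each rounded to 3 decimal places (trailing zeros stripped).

Executing turtle program step by step:
Start: pos=(0,0), heading=0, pen down
BK 11.4: (0,0) -> (-11.4,0) [heading=0, draw]
LT 90: heading 0 -> 90
LT 90: heading 90 -> 180
RT 90: heading 180 -> 90
Final: pos=(-11.4,0), heading=90, 1 segment(s) drawn

Answer: -11.4 0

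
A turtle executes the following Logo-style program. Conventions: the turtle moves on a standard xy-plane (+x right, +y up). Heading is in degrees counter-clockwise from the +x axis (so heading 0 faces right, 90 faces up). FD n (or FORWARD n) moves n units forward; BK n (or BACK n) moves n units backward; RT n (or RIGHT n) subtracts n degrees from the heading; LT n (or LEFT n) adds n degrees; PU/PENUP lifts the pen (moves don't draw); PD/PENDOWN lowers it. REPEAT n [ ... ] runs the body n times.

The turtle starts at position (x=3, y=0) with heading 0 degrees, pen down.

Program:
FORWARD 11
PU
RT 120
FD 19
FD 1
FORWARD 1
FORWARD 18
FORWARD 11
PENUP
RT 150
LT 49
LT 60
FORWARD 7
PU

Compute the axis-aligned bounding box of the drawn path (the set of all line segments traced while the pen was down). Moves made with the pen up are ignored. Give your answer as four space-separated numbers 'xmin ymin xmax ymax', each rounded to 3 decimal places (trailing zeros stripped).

Answer: 3 0 14 0

Derivation:
Executing turtle program step by step:
Start: pos=(3,0), heading=0, pen down
FD 11: (3,0) -> (14,0) [heading=0, draw]
PU: pen up
RT 120: heading 0 -> 240
FD 19: (14,0) -> (4.5,-16.454) [heading=240, move]
FD 1: (4.5,-16.454) -> (4,-17.321) [heading=240, move]
FD 1: (4,-17.321) -> (3.5,-18.187) [heading=240, move]
FD 18: (3.5,-18.187) -> (-5.5,-33.775) [heading=240, move]
FD 11: (-5.5,-33.775) -> (-11,-43.301) [heading=240, move]
PU: pen up
RT 150: heading 240 -> 90
LT 49: heading 90 -> 139
LT 60: heading 139 -> 199
FD 7: (-11,-43.301) -> (-17.619,-45.58) [heading=199, move]
PU: pen up
Final: pos=(-17.619,-45.58), heading=199, 1 segment(s) drawn

Segment endpoints: x in {3, 14}, y in {0}
xmin=3, ymin=0, xmax=14, ymax=0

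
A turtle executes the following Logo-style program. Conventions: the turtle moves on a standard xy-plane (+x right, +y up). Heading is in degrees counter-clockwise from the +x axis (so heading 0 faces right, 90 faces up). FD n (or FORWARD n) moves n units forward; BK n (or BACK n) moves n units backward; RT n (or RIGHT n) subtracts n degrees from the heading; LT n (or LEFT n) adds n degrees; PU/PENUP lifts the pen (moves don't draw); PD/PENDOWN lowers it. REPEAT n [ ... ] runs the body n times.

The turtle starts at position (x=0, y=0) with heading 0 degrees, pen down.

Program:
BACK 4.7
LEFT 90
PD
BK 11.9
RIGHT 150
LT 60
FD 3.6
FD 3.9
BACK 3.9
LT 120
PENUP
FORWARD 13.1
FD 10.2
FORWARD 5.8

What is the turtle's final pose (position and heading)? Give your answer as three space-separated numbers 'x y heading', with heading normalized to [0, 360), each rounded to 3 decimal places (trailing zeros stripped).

Answer: -15.65 13.301 120

Derivation:
Executing turtle program step by step:
Start: pos=(0,0), heading=0, pen down
BK 4.7: (0,0) -> (-4.7,0) [heading=0, draw]
LT 90: heading 0 -> 90
PD: pen down
BK 11.9: (-4.7,0) -> (-4.7,-11.9) [heading=90, draw]
RT 150: heading 90 -> 300
LT 60: heading 300 -> 0
FD 3.6: (-4.7,-11.9) -> (-1.1,-11.9) [heading=0, draw]
FD 3.9: (-1.1,-11.9) -> (2.8,-11.9) [heading=0, draw]
BK 3.9: (2.8,-11.9) -> (-1.1,-11.9) [heading=0, draw]
LT 120: heading 0 -> 120
PU: pen up
FD 13.1: (-1.1,-11.9) -> (-7.65,-0.555) [heading=120, move]
FD 10.2: (-7.65,-0.555) -> (-12.75,8.278) [heading=120, move]
FD 5.8: (-12.75,8.278) -> (-15.65,13.301) [heading=120, move]
Final: pos=(-15.65,13.301), heading=120, 5 segment(s) drawn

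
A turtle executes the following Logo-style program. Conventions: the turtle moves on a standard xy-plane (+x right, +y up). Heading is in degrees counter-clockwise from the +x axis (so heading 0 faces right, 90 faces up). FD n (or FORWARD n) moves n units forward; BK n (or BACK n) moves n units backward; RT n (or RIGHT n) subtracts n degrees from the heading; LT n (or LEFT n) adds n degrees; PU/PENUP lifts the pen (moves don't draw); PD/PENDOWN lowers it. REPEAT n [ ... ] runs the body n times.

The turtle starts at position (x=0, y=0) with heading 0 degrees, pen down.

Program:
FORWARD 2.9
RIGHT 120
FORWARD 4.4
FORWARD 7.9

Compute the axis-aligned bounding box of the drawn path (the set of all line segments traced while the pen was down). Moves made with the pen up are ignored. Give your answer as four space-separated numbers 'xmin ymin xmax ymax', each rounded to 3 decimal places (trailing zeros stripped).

Executing turtle program step by step:
Start: pos=(0,0), heading=0, pen down
FD 2.9: (0,0) -> (2.9,0) [heading=0, draw]
RT 120: heading 0 -> 240
FD 4.4: (2.9,0) -> (0.7,-3.811) [heading=240, draw]
FD 7.9: (0.7,-3.811) -> (-3.25,-10.652) [heading=240, draw]
Final: pos=(-3.25,-10.652), heading=240, 3 segment(s) drawn

Segment endpoints: x in {-3.25, 0, 0.7, 2.9}, y in {-10.652, -3.811, 0}
xmin=-3.25, ymin=-10.652, xmax=2.9, ymax=0

Answer: -3.25 -10.652 2.9 0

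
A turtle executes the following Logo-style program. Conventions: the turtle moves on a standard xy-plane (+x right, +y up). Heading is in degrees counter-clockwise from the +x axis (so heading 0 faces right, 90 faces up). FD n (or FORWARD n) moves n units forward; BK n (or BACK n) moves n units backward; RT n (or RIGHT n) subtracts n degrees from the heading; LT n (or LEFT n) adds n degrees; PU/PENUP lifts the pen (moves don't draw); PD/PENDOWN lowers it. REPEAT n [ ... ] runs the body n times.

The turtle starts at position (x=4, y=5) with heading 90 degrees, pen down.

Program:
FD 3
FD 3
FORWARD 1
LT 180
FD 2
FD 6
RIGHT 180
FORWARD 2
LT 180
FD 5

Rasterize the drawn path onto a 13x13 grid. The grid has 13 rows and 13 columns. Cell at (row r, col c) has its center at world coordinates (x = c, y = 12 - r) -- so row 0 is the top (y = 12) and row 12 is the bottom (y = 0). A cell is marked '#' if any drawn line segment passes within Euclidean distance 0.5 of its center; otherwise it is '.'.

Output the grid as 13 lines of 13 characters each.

Answer: ....#........
....#........
....#........
....#........
....#........
....#........
....#........
....#........
....#........
....#........
....#........
....#........
.............

Derivation:
Segment 0: (4,5) -> (4,8)
Segment 1: (4,8) -> (4,11)
Segment 2: (4,11) -> (4,12)
Segment 3: (4,12) -> (4,10)
Segment 4: (4,10) -> (4,4)
Segment 5: (4,4) -> (4,6)
Segment 6: (4,6) -> (4,1)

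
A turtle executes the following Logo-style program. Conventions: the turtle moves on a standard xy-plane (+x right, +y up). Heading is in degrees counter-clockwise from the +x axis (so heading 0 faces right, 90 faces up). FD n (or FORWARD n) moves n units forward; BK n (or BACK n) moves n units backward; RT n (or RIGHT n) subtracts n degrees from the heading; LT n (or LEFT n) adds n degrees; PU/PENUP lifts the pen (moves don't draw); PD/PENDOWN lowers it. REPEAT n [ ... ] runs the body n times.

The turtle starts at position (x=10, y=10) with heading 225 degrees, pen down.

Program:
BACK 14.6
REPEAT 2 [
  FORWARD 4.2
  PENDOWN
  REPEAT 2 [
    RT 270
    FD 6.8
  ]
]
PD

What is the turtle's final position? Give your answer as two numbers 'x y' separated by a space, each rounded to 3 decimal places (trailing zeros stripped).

Answer: 20.324 20.324

Derivation:
Executing turtle program step by step:
Start: pos=(10,10), heading=225, pen down
BK 14.6: (10,10) -> (20.324,20.324) [heading=225, draw]
REPEAT 2 [
  -- iteration 1/2 --
  FD 4.2: (20.324,20.324) -> (17.354,17.354) [heading=225, draw]
  PD: pen down
  REPEAT 2 [
    -- iteration 1/2 --
    RT 270: heading 225 -> 315
    FD 6.8: (17.354,17.354) -> (22.162,12.546) [heading=315, draw]
    -- iteration 2/2 --
    RT 270: heading 315 -> 45
    FD 6.8: (22.162,12.546) -> (26.971,17.354) [heading=45, draw]
  ]
  -- iteration 2/2 --
  FD 4.2: (26.971,17.354) -> (29.94,20.324) [heading=45, draw]
  PD: pen down
  REPEAT 2 [
    -- iteration 1/2 --
    RT 270: heading 45 -> 135
    FD 6.8: (29.94,20.324) -> (25.132,25.132) [heading=135, draw]
    -- iteration 2/2 --
    RT 270: heading 135 -> 225
    FD 6.8: (25.132,25.132) -> (20.324,20.324) [heading=225, draw]
  ]
]
PD: pen down
Final: pos=(20.324,20.324), heading=225, 7 segment(s) drawn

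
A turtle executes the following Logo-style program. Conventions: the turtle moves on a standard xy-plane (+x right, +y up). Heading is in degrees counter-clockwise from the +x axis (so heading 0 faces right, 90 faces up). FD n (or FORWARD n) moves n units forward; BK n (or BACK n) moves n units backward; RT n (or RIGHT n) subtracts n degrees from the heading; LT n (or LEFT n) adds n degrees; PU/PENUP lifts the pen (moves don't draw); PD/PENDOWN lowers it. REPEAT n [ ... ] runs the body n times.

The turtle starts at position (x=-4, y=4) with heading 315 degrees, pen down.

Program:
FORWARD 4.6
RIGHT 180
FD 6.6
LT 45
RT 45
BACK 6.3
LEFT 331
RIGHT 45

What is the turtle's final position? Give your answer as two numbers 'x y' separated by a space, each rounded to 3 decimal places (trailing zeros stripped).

Executing turtle program step by step:
Start: pos=(-4,4), heading=315, pen down
FD 4.6: (-4,4) -> (-0.747,0.747) [heading=315, draw]
RT 180: heading 315 -> 135
FD 6.6: (-0.747,0.747) -> (-5.414,5.414) [heading=135, draw]
LT 45: heading 135 -> 180
RT 45: heading 180 -> 135
BK 6.3: (-5.414,5.414) -> (-0.959,0.959) [heading=135, draw]
LT 331: heading 135 -> 106
RT 45: heading 106 -> 61
Final: pos=(-0.959,0.959), heading=61, 3 segment(s) drawn

Answer: -0.959 0.959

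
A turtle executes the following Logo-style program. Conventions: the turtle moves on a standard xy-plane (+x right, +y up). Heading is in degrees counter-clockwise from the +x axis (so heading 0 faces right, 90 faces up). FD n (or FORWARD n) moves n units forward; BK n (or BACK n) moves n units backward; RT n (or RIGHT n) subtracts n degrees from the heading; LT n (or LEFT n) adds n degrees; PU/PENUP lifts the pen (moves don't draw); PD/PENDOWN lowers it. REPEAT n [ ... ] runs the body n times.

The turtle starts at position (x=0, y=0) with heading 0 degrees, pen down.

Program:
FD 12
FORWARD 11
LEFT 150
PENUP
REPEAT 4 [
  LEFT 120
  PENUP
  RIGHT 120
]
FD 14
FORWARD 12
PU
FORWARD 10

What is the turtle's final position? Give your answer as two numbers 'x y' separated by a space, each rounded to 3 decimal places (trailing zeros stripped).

Answer: -8.177 18

Derivation:
Executing turtle program step by step:
Start: pos=(0,0), heading=0, pen down
FD 12: (0,0) -> (12,0) [heading=0, draw]
FD 11: (12,0) -> (23,0) [heading=0, draw]
LT 150: heading 0 -> 150
PU: pen up
REPEAT 4 [
  -- iteration 1/4 --
  LT 120: heading 150 -> 270
  PU: pen up
  RT 120: heading 270 -> 150
  -- iteration 2/4 --
  LT 120: heading 150 -> 270
  PU: pen up
  RT 120: heading 270 -> 150
  -- iteration 3/4 --
  LT 120: heading 150 -> 270
  PU: pen up
  RT 120: heading 270 -> 150
  -- iteration 4/4 --
  LT 120: heading 150 -> 270
  PU: pen up
  RT 120: heading 270 -> 150
]
FD 14: (23,0) -> (10.876,7) [heading=150, move]
FD 12: (10.876,7) -> (0.483,13) [heading=150, move]
PU: pen up
FD 10: (0.483,13) -> (-8.177,18) [heading=150, move]
Final: pos=(-8.177,18), heading=150, 2 segment(s) drawn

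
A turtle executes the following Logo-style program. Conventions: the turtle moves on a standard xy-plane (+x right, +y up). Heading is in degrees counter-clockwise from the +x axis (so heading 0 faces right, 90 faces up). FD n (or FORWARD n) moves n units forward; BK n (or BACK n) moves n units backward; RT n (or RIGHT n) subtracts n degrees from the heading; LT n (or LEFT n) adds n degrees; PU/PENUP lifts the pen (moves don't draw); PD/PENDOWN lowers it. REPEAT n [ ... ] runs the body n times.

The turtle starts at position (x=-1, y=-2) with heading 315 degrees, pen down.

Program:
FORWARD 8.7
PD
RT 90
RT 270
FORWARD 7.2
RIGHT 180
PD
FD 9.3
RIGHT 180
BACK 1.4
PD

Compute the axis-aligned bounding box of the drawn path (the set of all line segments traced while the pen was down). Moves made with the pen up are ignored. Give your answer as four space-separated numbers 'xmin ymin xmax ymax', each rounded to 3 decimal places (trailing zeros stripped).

Answer: -1 -13.243 10.243 -2

Derivation:
Executing turtle program step by step:
Start: pos=(-1,-2), heading=315, pen down
FD 8.7: (-1,-2) -> (5.152,-8.152) [heading=315, draw]
PD: pen down
RT 90: heading 315 -> 225
RT 270: heading 225 -> 315
FD 7.2: (5.152,-8.152) -> (10.243,-13.243) [heading=315, draw]
RT 180: heading 315 -> 135
PD: pen down
FD 9.3: (10.243,-13.243) -> (3.667,-6.667) [heading=135, draw]
RT 180: heading 135 -> 315
BK 1.4: (3.667,-6.667) -> (2.677,-5.677) [heading=315, draw]
PD: pen down
Final: pos=(2.677,-5.677), heading=315, 4 segment(s) drawn

Segment endpoints: x in {-1, 2.677, 3.667, 5.152, 10.243}, y in {-13.243, -8.152, -6.667, -5.677, -2}
xmin=-1, ymin=-13.243, xmax=10.243, ymax=-2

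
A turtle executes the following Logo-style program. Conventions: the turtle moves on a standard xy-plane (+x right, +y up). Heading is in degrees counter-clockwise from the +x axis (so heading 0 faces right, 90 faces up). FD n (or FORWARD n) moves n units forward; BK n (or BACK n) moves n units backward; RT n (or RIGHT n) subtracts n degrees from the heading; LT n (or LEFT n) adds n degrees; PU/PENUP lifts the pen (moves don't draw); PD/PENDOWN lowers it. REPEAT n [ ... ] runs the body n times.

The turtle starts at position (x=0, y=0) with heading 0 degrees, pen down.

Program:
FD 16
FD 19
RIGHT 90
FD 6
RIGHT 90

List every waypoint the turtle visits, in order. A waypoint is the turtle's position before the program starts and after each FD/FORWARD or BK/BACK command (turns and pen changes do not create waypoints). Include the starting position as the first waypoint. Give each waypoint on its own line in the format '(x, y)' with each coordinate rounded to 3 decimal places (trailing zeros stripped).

Executing turtle program step by step:
Start: pos=(0,0), heading=0, pen down
FD 16: (0,0) -> (16,0) [heading=0, draw]
FD 19: (16,0) -> (35,0) [heading=0, draw]
RT 90: heading 0 -> 270
FD 6: (35,0) -> (35,-6) [heading=270, draw]
RT 90: heading 270 -> 180
Final: pos=(35,-6), heading=180, 3 segment(s) drawn
Waypoints (4 total):
(0, 0)
(16, 0)
(35, 0)
(35, -6)

Answer: (0, 0)
(16, 0)
(35, 0)
(35, -6)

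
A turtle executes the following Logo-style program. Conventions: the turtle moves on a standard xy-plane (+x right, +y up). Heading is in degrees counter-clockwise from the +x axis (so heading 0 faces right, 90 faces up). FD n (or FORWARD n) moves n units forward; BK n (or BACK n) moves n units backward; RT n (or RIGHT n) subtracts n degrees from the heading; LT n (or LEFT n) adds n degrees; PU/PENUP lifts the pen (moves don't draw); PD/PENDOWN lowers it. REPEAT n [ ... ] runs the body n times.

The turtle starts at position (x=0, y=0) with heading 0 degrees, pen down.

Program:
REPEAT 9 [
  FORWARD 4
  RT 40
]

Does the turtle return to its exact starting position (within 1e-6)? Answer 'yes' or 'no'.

Answer: yes

Derivation:
Executing turtle program step by step:
Start: pos=(0,0), heading=0, pen down
REPEAT 9 [
  -- iteration 1/9 --
  FD 4: (0,0) -> (4,0) [heading=0, draw]
  RT 40: heading 0 -> 320
  -- iteration 2/9 --
  FD 4: (4,0) -> (7.064,-2.571) [heading=320, draw]
  RT 40: heading 320 -> 280
  -- iteration 3/9 --
  FD 4: (7.064,-2.571) -> (7.759,-6.51) [heading=280, draw]
  RT 40: heading 280 -> 240
  -- iteration 4/9 --
  FD 4: (7.759,-6.51) -> (5.759,-9.974) [heading=240, draw]
  RT 40: heading 240 -> 200
  -- iteration 5/9 --
  FD 4: (5.759,-9.974) -> (2,-11.343) [heading=200, draw]
  RT 40: heading 200 -> 160
  -- iteration 6/9 --
  FD 4: (2,-11.343) -> (-1.759,-9.974) [heading=160, draw]
  RT 40: heading 160 -> 120
  -- iteration 7/9 --
  FD 4: (-1.759,-9.974) -> (-3.759,-6.51) [heading=120, draw]
  RT 40: heading 120 -> 80
  -- iteration 8/9 --
  FD 4: (-3.759,-6.51) -> (-3.064,-2.571) [heading=80, draw]
  RT 40: heading 80 -> 40
  -- iteration 9/9 --
  FD 4: (-3.064,-2.571) -> (0,0) [heading=40, draw]
  RT 40: heading 40 -> 0
]
Final: pos=(0,0), heading=0, 9 segment(s) drawn

Start position: (0, 0)
Final position: (0, 0)
Distance = 0; < 1e-6 -> CLOSED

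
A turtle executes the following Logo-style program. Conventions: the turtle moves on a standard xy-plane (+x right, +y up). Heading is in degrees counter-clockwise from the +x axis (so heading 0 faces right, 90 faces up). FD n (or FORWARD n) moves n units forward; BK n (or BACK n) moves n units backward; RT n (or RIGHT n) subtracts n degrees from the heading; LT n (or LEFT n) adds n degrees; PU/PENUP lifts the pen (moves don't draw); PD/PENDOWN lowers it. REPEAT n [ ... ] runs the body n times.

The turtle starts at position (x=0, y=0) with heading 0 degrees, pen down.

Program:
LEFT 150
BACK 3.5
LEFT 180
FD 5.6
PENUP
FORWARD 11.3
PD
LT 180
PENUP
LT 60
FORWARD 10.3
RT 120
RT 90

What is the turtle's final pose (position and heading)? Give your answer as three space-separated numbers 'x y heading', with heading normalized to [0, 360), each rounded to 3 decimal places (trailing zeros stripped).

Answer: 8.747 -15.35 0

Derivation:
Executing turtle program step by step:
Start: pos=(0,0), heading=0, pen down
LT 150: heading 0 -> 150
BK 3.5: (0,0) -> (3.031,-1.75) [heading=150, draw]
LT 180: heading 150 -> 330
FD 5.6: (3.031,-1.75) -> (7.881,-4.55) [heading=330, draw]
PU: pen up
FD 11.3: (7.881,-4.55) -> (17.667,-10.2) [heading=330, move]
PD: pen down
LT 180: heading 330 -> 150
PU: pen up
LT 60: heading 150 -> 210
FD 10.3: (17.667,-10.2) -> (8.747,-15.35) [heading=210, move]
RT 120: heading 210 -> 90
RT 90: heading 90 -> 0
Final: pos=(8.747,-15.35), heading=0, 2 segment(s) drawn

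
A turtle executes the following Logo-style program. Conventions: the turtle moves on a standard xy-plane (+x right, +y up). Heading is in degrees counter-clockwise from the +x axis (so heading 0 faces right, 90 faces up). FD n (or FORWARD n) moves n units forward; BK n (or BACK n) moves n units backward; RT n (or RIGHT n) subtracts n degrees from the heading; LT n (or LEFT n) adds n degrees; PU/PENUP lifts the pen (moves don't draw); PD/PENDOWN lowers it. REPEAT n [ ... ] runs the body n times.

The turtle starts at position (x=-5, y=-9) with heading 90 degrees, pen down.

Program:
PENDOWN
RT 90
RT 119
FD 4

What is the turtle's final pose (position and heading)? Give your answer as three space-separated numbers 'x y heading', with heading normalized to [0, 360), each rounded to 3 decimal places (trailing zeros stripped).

Executing turtle program step by step:
Start: pos=(-5,-9), heading=90, pen down
PD: pen down
RT 90: heading 90 -> 0
RT 119: heading 0 -> 241
FD 4: (-5,-9) -> (-6.939,-12.498) [heading=241, draw]
Final: pos=(-6.939,-12.498), heading=241, 1 segment(s) drawn

Answer: -6.939 -12.498 241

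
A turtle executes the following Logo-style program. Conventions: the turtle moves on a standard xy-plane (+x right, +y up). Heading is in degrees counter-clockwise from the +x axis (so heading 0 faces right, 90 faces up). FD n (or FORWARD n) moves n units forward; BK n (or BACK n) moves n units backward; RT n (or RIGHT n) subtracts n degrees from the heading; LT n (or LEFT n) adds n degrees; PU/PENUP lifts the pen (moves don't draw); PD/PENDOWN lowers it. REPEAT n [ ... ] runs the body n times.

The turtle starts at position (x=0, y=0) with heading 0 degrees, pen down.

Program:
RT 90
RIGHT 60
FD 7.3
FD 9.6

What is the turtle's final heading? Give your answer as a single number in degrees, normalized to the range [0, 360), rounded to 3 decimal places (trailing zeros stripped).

Executing turtle program step by step:
Start: pos=(0,0), heading=0, pen down
RT 90: heading 0 -> 270
RT 60: heading 270 -> 210
FD 7.3: (0,0) -> (-6.322,-3.65) [heading=210, draw]
FD 9.6: (-6.322,-3.65) -> (-14.636,-8.45) [heading=210, draw]
Final: pos=(-14.636,-8.45), heading=210, 2 segment(s) drawn

Answer: 210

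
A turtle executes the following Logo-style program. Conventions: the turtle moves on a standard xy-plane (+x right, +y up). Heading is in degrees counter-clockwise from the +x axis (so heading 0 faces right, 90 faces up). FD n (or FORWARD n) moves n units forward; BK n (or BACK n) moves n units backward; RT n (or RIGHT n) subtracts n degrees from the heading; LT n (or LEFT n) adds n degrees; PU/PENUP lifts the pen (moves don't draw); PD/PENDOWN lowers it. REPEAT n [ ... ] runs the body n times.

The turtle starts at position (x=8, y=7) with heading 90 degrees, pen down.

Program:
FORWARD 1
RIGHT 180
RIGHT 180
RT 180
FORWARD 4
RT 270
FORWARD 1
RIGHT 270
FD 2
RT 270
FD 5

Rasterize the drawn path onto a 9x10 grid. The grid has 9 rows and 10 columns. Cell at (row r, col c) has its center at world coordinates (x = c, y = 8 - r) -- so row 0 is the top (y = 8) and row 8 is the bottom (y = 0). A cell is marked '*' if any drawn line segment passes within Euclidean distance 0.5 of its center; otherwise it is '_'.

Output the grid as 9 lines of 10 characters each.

Answer: ________*_
________*_
____******
________**
________**
__________
__________
__________
__________

Derivation:
Segment 0: (8,7) -> (8,8)
Segment 1: (8,8) -> (8,4)
Segment 2: (8,4) -> (9,4)
Segment 3: (9,4) -> (9,6)
Segment 4: (9,6) -> (4,6)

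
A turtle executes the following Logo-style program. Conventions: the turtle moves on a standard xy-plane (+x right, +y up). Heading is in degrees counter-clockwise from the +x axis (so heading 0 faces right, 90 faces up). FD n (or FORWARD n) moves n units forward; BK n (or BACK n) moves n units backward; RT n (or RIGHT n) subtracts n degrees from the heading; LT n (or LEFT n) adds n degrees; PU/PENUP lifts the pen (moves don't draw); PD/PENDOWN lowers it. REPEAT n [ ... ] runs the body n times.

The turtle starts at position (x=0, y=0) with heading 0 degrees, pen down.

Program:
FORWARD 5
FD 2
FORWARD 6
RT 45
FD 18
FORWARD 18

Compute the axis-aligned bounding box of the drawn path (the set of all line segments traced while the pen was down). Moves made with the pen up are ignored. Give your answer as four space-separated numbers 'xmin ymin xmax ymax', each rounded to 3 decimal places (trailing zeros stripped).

Answer: 0 -25.456 38.456 0

Derivation:
Executing turtle program step by step:
Start: pos=(0,0), heading=0, pen down
FD 5: (0,0) -> (5,0) [heading=0, draw]
FD 2: (5,0) -> (7,0) [heading=0, draw]
FD 6: (7,0) -> (13,0) [heading=0, draw]
RT 45: heading 0 -> 315
FD 18: (13,0) -> (25.728,-12.728) [heading=315, draw]
FD 18: (25.728,-12.728) -> (38.456,-25.456) [heading=315, draw]
Final: pos=(38.456,-25.456), heading=315, 5 segment(s) drawn

Segment endpoints: x in {0, 5, 7, 13, 25.728, 38.456}, y in {-25.456, -12.728, 0}
xmin=0, ymin=-25.456, xmax=38.456, ymax=0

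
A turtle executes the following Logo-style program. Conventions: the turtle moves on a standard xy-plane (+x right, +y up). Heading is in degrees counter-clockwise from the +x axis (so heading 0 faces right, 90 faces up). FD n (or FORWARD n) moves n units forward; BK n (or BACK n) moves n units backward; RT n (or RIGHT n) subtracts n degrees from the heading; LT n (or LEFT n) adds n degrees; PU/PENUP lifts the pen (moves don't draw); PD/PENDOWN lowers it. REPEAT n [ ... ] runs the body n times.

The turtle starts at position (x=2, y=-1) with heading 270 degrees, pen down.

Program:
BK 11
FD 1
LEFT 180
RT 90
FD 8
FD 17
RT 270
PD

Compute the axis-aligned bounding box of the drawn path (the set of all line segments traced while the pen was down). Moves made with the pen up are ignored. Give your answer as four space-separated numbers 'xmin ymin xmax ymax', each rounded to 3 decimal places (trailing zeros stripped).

Executing turtle program step by step:
Start: pos=(2,-1), heading=270, pen down
BK 11: (2,-1) -> (2,10) [heading=270, draw]
FD 1: (2,10) -> (2,9) [heading=270, draw]
LT 180: heading 270 -> 90
RT 90: heading 90 -> 0
FD 8: (2,9) -> (10,9) [heading=0, draw]
FD 17: (10,9) -> (27,9) [heading=0, draw]
RT 270: heading 0 -> 90
PD: pen down
Final: pos=(27,9), heading=90, 4 segment(s) drawn

Segment endpoints: x in {2, 2, 10, 27}, y in {-1, 9, 9, 9, 10}
xmin=2, ymin=-1, xmax=27, ymax=10

Answer: 2 -1 27 10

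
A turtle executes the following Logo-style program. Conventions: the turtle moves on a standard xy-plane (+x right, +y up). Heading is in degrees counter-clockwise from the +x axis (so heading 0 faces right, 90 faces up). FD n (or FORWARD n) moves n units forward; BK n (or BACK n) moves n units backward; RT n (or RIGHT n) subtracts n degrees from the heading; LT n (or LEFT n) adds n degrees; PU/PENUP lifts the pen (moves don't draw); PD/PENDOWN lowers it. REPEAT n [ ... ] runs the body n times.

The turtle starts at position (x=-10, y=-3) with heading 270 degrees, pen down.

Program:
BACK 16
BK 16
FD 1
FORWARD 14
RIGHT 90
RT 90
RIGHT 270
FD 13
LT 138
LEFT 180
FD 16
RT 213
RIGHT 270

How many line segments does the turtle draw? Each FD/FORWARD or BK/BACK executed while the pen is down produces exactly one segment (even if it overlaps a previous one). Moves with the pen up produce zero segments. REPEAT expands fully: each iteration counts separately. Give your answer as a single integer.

Answer: 6

Derivation:
Executing turtle program step by step:
Start: pos=(-10,-3), heading=270, pen down
BK 16: (-10,-3) -> (-10,13) [heading=270, draw]
BK 16: (-10,13) -> (-10,29) [heading=270, draw]
FD 1: (-10,29) -> (-10,28) [heading=270, draw]
FD 14: (-10,28) -> (-10,14) [heading=270, draw]
RT 90: heading 270 -> 180
RT 90: heading 180 -> 90
RT 270: heading 90 -> 180
FD 13: (-10,14) -> (-23,14) [heading=180, draw]
LT 138: heading 180 -> 318
LT 180: heading 318 -> 138
FD 16: (-23,14) -> (-34.89,24.706) [heading=138, draw]
RT 213: heading 138 -> 285
RT 270: heading 285 -> 15
Final: pos=(-34.89,24.706), heading=15, 6 segment(s) drawn
Segments drawn: 6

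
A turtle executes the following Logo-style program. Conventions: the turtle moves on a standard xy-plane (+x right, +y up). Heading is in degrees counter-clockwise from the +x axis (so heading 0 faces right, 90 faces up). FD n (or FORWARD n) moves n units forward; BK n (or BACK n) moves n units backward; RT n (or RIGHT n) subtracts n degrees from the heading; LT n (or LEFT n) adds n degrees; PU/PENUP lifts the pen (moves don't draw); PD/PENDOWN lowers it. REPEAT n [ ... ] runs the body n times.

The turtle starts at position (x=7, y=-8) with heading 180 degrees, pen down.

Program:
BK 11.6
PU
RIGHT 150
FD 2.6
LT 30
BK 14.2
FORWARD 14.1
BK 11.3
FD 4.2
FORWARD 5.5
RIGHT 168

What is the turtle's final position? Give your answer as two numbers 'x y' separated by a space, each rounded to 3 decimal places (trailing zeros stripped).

Answer: 20.002 -8.172

Derivation:
Executing turtle program step by step:
Start: pos=(7,-8), heading=180, pen down
BK 11.6: (7,-8) -> (18.6,-8) [heading=180, draw]
PU: pen up
RT 150: heading 180 -> 30
FD 2.6: (18.6,-8) -> (20.852,-6.7) [heading=30, move]
LT 30: heading 30 -> 60
BK 14.2: (20.852,-6.7) -> (13.752,-18.998) [heading=60, move]
FD 14.1: (13.752,-18.998) -> (20.802,-6.787) [heading=60, move]
BK 11.3: (20.802,-6.787) -> (15.152,-16.573) [heading=60, move]
FD 4.2: (15.152,-16.573) -> (17.252,-12.935) [heading=60, move]
FD 5.5: (17.252,-12.935) -> (20.002,-8.172) [heading=60, move]
RT 168: heading 60 -> 252
Final: pos=(20.002,-8.172), heading=252, 1 segment(s) drawn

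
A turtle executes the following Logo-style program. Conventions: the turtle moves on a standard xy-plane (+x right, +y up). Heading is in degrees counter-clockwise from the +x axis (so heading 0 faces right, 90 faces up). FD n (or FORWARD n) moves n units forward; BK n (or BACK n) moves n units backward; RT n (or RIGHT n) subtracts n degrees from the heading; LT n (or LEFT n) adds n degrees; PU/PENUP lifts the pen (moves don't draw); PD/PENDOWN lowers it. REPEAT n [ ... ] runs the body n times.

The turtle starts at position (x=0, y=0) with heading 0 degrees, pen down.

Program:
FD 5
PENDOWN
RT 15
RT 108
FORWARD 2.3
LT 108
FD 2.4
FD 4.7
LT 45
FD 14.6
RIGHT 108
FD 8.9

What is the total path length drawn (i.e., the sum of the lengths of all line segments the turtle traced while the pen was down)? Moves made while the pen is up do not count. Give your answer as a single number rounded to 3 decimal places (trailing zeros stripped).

Executing turtle program step by step:
Start: pos=(0,0), heading=0, pen down
FD 5: (0,0) -> (5,0) [heading=0, draw]
PD: pen down
RT 15: heading 0 -> 345
RT 108: heading 345 -> 237
FD 2.3: (5,0) -> (3.747,-1.929) [heading=237, draw]
LT 108: heading 237 -> 345
FD 2.4: (3.747,-1.929) -> (6.066,-2.55) [heading=345, draw]
FD 4.7: (6.066,-2.55) -> (10.605,-3.767) [heading=345, draw]
LT 45: heading 345 -> 30
FD 14.6: (10.605,-3.767) -> (23.249,3.533) [heading=30, draw]
RT 108: heading 30 -> 282
FD 8.9: (23.249,3.533) -> (25.1,-5.172) [heading=282, draw]
Final: pos=(25.1,-5.172), heading=282, 6 segment(s) drawn

Segment lengths:
  seg 1: (0,0) -> (5,0), length = 5
  seg 2: (5,0) -> (3.747,-1.929), length = 2.3
  seg 3: (3.747,-1.929) -> (6.066,-2.55), length = 2.4
  seg 4: (6.066,-2.55) -> (10.605,-3.767), length = 4.7
  seg 5: (10.605,-3.767) -> (23.249,3.533), length = 14.6
  seg 6: (23.249,3.533) -> (25.1,-5.172), length = 8.9
Total = 37.9

Answer: 37.9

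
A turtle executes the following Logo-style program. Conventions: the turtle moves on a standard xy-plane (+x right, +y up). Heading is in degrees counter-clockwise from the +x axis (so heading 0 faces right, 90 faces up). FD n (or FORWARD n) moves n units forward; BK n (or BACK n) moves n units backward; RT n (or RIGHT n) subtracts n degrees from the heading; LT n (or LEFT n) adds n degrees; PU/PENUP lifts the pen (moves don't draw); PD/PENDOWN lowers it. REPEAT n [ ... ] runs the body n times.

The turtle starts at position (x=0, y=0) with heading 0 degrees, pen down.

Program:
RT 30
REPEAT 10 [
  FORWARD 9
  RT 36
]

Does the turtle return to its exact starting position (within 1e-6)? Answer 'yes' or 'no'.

Answer: yes

Derivation:
Executing turtle program step by step:
Start: pos=(0,0), heading=0, pen down
RT 30: heading 0 -> 330
REPEAT 10 [
  -- iteration 1/10 --
  FD 9: (0,0) -> (7.794,-4.5) [heading=330, draw]
  RT 36: heading 330 -> 294
  -- iteration 2/10 --
  FD 9: (7.794,-4.5) -> (11.455,-12.722) [heading=294, draw]
  RT 36: heading 294 -> 258
  -- iteration 3/10 --
  FD 9: (11.455,-12.722) -> (9.584,-21.525) [heading=258, draw]
  RT 36: heading 258 -> 222
  -- iteration 4/10 --
  FD 9: (9.584,-21.525) -> (2.895,-27.547) [heading=222, draw]
  RT 36: heading 222 -> 186
  -- iteration 5/10 --
  FD 9: (2.895,-27.547) -> (-6.055,-28.488) [heading=186, draw]
  RT 36: heading 186 -> 150
  -- iteration 6/10 --
  FD 9: (-6.055,-28.488) -> (-13.85,-23.988) [heading=150, draw]
  RT 36: heading 150 -> 114
  -- iteration 7/10 --
  FD 9: (-13.85,-23.988) -> (-17.51,-15.766) [heading=114, draw]
  RT 36: heading 114 -> 78
  -- iteration 8/10 --
  FD 9: (-17.51,-15.766) -> (-15.639,-6.963) [heading=78, draw]
  RT 36: heading 78 -> 42
  -- iteration 9/10 --
  FD 9: (-15.639,-6.963) -> (-8.951,-0.941) [heading=42, draw]
  RT 36: heading 42 -> 6
  -- iteration 10/10 --
  FD 9: (-8.951,-0.941) -> (0,0) [heading=6, draw]
  RT 36: heading 6 -> 330
]
Final: pos=(0,0), heading=330, 10 segment(s) drawn

Start position: (0, 0)
Final position: (0, 0)
Distance = 0; < 1e-6 -> CLOSED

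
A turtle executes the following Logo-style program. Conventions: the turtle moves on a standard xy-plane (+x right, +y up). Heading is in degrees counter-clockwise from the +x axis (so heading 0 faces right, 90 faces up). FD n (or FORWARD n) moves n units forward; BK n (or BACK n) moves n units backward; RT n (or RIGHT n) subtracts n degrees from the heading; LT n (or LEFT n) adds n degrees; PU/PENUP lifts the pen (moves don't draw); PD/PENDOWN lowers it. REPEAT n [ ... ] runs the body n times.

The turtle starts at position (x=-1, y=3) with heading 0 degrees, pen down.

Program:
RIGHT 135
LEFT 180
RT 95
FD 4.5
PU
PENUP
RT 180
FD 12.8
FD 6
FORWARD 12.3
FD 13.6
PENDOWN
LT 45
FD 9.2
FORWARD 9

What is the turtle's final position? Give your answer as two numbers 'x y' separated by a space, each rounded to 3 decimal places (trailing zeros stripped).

Executing turtle program step by step:
Start: pos=(-1,3), heading=0, pen down
RT 135: heading 0 -> 225
LT 180: heading 225 -> 45
RT 95: heading 45 -> 310
FD 4.5: (-1,3) -> (1.893,-0.447) [heading=310, draw]
PU: pen up
PU: pen up
RT 180: heading 310 -> 130
FD 12.8: (1.893,-0.447) -> (-6.335,9.358) [heading=130, move]
FD 6: (-6.335,9.358) -> (-10.192,13.954) [heading=130, move]
FD 12.3: (-10.192,13.954) -> (-18.098,23.377) [heading=130, move]
FD 13.6: (-18.098,23.377) -> (-26.84,33.795) [heading=130, move]
PD: pen down
LT 45: heading 130 -> 175
FD 9.2: (-26.84,33.795) -> (-36.005,34.597) [heading=175, draw]
FD 9: (-36.005,34.597) -> (-44.971,35.381) [heading=175, draw]
Final: pos=(-44.971,35.381), heading=175, 3 segment(s) drawn

Answer: -44.971 35.381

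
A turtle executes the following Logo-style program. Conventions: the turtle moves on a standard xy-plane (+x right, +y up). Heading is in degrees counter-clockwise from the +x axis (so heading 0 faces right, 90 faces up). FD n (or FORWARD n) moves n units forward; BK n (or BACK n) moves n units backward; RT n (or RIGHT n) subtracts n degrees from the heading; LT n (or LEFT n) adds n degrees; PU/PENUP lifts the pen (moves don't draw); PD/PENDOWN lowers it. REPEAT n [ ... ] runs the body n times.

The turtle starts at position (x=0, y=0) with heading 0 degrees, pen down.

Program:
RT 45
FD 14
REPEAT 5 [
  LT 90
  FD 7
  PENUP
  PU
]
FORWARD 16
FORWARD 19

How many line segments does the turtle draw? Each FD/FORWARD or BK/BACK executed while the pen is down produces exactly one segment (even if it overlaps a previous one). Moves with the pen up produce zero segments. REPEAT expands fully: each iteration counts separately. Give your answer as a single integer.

Executing turtle program step by step:
Start: pos=(0,0), heading=0, pen down
RT 45: heading 0 -> 315
FD 14: (0,0) -> (9.899,-9.899) [heading=315, draw]
REPEAT 5 [
  -- iteration 1/5 --
  LT 90: heading 315 -> 45
  FD 7: (9.899,-9.899) -> (14.849,-4.95) [heading=45, draw]
  PU: pen up
  PU: pen up
  -- iteration 2/5 --
  LT 90: heading 45 -> 135
  FD 7: (14.849,-4.95) -> (9.899,0) [heading=135, move]
  PU: pen up
  PU: pen up
  -- iteration 3/5 --
  LT 90: heading 135 -> 225
  FD 7: (9.899,0) -> (4.95,-4.95) [heading=225, move]
  PU: pen up
  PU: pen up
  -- iteration 4/5 --
  LT 90: heading 225 -> 315
  FD 7: (4.95,-4.95) -> (9.899,-9.899) [heading=315, move]
  PU: pen up
  PU: pen up
  -- iteration 5/5 --
  LT 90: heading 315 -> 45
  FD 7: (9.899,-9.899) -> (14.849,-4.95) [heading=45, move]
  PU: pen up
  PU: pen up
]
FD 16: (14.849,-4.95) -> (26.163,6.364) [heading=45, move]
FD 19: (26.163,6.364) -> (39.598,19.799) [heading=45, move]
Final: pos=(39.598,19.799), heading=45, 2 segment(s) drawn
Segments drawn: 2

Answer: 2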